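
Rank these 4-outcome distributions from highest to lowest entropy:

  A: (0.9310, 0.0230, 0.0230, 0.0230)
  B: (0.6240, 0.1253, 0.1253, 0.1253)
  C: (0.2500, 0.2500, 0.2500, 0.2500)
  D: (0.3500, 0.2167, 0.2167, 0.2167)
C > D > B > A

Key insight: Entropy is maximized by uniform distributions and minimized by concentrated distributions.

Entropies:
  H(A) = 0.4715 bits
  H(B) = 1.5511 bits
  H(C) = 2.0000 bits
  H(D) = 1.9643 bits

Ranking: C > D > B > A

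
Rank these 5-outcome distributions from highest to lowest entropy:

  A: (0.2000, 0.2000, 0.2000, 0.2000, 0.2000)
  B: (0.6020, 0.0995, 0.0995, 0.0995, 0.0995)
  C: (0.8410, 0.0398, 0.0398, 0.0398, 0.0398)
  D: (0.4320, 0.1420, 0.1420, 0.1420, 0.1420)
A > D > B > C

Key insight: Entropy is maximized by uniform distributions and minimized by concentrated distributions.

Entropies:
  H(A) = 2.3219 bits
  H(B) = 1.7658 bits
  H(C) = 0.9499 bits
  H(D) = 2.1226 bits

Ranking: A > D > B > C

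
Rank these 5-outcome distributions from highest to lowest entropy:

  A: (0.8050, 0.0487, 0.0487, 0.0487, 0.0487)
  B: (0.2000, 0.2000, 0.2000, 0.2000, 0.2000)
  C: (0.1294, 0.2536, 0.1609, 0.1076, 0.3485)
B > C > A

Key insight: Entropy is maximized by uniform distributions and minimized by concentrated distributions.

- Uniform distributions have maximum entropy log₂(5) = 2.3219 bits
- The more "peaked" or concentrated a distribution, the lower its entropy

Entropies:
  H(A) = 1.1018 bits
  H(B) = 2.3219 bits
  H(C) = 2.1839 bits

Ranking: B > C > A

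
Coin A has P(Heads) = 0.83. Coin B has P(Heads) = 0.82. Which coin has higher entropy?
B

For binary distributions, entropy is maximized at p=0.5 and decreases as p moves toward 0 or 1.

H(A) = H(0.83) = 0.6577 bits
H(B) = H(0.82) = 0.6801 bits

Distribution B (p=0.82) is closer to uniform (p=0.5), so it has higher entropy.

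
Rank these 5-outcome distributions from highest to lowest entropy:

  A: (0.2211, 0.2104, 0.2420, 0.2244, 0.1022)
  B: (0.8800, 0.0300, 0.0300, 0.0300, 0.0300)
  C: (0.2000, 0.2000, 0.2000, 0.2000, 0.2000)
C > A > B

Key insight: Entropy is maximized by uniform distributions and minimized by concentrated distributions.

- Uniform distributions have maximum entropy log₂(5) = 2.3219 bits
- The more "peaked" or concentrated a distribution, the lower its entropy

Entropies:
  H(A) = 2.2699 bits
  H(B) = 0.7694 bits
  H(C) = 2.3219 bits

Ranking: C > A > B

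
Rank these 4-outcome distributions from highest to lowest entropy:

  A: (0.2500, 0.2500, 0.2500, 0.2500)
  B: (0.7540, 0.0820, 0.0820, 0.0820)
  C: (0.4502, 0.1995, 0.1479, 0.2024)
A > C > B

Key insight: Entropy is maximized by uniform distributions and minimized by concentrated distributions.

- Uniform distributions have maximum entropy log₂(4) = 2.0000 bits
- The more "peaked" or concentrated a distribution, the lower its entropy

Entropies:
  H(A) = 2.0000 bits
  H(B) = 1.1948 bits
  H(C) = 1.8566 bits

Ranking: A > C > B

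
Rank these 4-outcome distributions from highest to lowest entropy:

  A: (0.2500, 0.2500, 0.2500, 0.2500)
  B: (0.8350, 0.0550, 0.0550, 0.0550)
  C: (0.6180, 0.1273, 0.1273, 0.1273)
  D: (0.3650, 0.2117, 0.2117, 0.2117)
A > D > C > B

Key insight: Entropy is maximized by uniform distributions and minimized by concentrated distributions.

Entropies:
  H(A) = 2.0000 bits
  H(B) = 0.9077 bits
  H(C) = 1.5649 bits
  H(D) = 1.9532 bits

Ranking: A > D > C > B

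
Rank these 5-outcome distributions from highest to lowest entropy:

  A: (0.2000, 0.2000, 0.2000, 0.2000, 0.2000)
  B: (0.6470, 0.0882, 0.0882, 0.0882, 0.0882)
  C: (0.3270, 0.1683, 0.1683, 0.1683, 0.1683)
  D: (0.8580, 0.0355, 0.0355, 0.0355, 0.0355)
A > C > B > D

Key insight: Entropy is maximized by uniform distributions and minimized by concentrated distributions.

Entropies:
  H(A) = 2.3219 bits
  H(B) = 1.6427 bits
  H(C) = 2.2578 bits
  H(D) = 0.8735 bits

Ranking: A > C > B > D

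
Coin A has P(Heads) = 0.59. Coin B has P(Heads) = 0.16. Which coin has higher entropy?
A

For binary distributions, entropy is maximized at p=0.5 and decreases as p moves toward 0 or 1.

H(A) = H(0.59) = 0.9765 bits
H(B) = H(0.16) = 0.6343 bits

Distribution A (p=0.59) is closer to uniform (p=0.5), so it has higher entropy.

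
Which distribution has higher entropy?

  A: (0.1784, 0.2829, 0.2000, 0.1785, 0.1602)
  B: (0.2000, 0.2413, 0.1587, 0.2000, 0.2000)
B

Both distributions are close to uniform, making this a harder comparison.

H(A) = 2.2904 bits
H(B) = 2.3095 bits

The distribution closer to uniform has higher entropy.
Answer: B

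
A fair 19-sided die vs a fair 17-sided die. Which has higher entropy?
19-sided die

Both are uniform distributions; for uniform over n outcomes, H = log₂(n). H(19-sided) = log₂(19) = 4.248 bits and H(17-sided) = log₂(17) = 4.087 bits. More outcomes in a uniform distribution means higher entropy.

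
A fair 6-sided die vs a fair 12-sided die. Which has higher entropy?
12-sided die

Both are uniform distributions; for uniform over n outcomes, H = log₂(n). H(6-sided) = log₂(6) = 2.585 bits and H(12-sided) = log₂(12) = 3.585 bits. More outcomes in a uniform distribution means higher entropy.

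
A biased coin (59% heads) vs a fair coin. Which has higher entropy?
Fair coin

The fair coin is uniform (p=0.5), maximizing binary entropy at 1 bit. The biased coin has H(0.59) ≈ 0.977 bits — its outcome is more predictable, so its entropy is lower.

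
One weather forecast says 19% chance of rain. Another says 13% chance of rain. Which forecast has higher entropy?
19% forecast

Treat each forecast as a Bernoulli distribution. Binary entropy is maximized at p=0.5 and falls off symmetrically toward 0 or 1. The 19% forecast is closer to 50%, so it is more uncertain. H(19%) ≈ 0.701 bits, H(13%) ≈ 0.557 bits.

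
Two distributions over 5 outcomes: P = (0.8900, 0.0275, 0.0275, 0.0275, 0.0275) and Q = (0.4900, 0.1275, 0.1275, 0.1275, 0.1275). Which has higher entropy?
Q

P is highly concentrated on one outcome (89%), making it nearly deterministic. Q spreads its mass more evenly (max 49%). The more spread-out distribution has higher entropy: H(P) ≈ 0.720 bits, H(Q) ≈ 2.020 bits.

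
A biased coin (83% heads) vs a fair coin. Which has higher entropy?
Fair coin

The fair coin is uniform (p=0.5), maximizing binary entropy at 1 bit. The biased coin has H(0.83) ≈ 0.658 bits — its outcome is more predictable, so its entropy is lower.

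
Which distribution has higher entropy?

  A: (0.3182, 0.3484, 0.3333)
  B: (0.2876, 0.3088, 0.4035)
A

Both distributions are close to uniform, making this a harder comparison.

H(A) = 1.5840 bits
H(B) = 1.5689 bits

The distribution closer to uniform has higher entropy.
Answer: A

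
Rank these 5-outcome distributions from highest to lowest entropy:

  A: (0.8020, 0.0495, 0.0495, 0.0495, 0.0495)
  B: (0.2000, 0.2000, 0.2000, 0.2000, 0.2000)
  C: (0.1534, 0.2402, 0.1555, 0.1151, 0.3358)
B > C > A

Key insight: Entropy is maximized by uniform distributions and minimized by concentrated distributions.

- Uniform distributions have maximum entropy log₂(5) = 2.3219 bits
- The more "peaked" or concentrated a distribution, the lower its entropy

Entropies:
  H(A) = 1.1139 bits
  H(B) = 2.3219 bits
  H(C) = 2.2143 bits

Ranking: B > C > A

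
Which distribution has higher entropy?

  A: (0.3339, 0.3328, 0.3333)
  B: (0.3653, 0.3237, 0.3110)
A

Both distributions are close to uniform, making this a harder comparison.

H(A) = 1.5850 bits
H(B) = 1.5815 bits

The distribution closer to uniform has higher entropy.
Answer: A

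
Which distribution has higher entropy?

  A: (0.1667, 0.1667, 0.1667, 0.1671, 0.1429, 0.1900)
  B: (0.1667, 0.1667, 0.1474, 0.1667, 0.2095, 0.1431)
A

Both distributions are close to uniform, making this a harder comparison.

H(A) = 2.5801 bits
H(B) = 2.5734 bits

The distribution closer to uniform has higher entropy.
Answer: A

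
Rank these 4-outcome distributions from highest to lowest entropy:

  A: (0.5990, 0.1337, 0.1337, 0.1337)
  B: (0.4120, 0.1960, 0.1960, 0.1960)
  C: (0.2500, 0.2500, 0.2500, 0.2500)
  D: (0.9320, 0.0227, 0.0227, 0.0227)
C > B > A > D

Key insight: Entropy is maximized by uniform distributions and minimized by concentrated distributions.

Entropies:
  H(A) = 1.6071 bits
  H(B) = 1.9095 bits
  H(C) = 2.0000 bits
  H(D) = 0.4662 bits

Ranking: C > B > A > D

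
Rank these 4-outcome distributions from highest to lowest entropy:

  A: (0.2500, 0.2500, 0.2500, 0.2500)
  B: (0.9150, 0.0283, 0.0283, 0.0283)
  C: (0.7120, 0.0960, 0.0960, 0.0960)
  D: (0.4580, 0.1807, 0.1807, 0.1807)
A > D > C > B

Key insight: Entropy is maximized by uniform distributions and minimized by concentrated distributions.

Entropies:
  H(A) = 2.0000 bits
  H(B) = 0.5543 bits
  H(C) = 1.3226 bits
  H(D) = 1.8540 bits

Ranking: A > D > C > B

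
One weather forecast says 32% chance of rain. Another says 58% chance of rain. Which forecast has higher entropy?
58% forecast

Treat each forecast as a Bernoulli distribution. Binary entropy is maximized at p=0.5 and falls off symmetrically toward 0 or 1. The 58% forecast is closer to 50%, so it is more uncertain. H(32%) ≈ 0.904 bits, H(58%) ≈ 0.981 bits.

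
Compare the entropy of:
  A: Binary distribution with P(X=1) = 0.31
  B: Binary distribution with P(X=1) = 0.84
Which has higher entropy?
A

For binary distributions, entropy is maximized at p=0.5 and decreases as p moves toward 0 or 1.

H(A) = H(0.31) = 0.8932 bits
H(B) = H(0.84) = 0.6343 bits

Distribution A (p=0.31) is closer to uniform (p=0.5), so it has higher entropy.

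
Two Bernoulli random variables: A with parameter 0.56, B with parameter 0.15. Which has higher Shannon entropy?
A

For binary distributions, entropy is maximized at p=0.5 and decreases as p moves toward 0 or 1.

H(A) = H(0.56) = 0.9896 bits
H(B) = H(0.15) = 0.6098 bits

Distribution A (p=0.56) is closer to uniform (p=0.5), so it has higher entropy.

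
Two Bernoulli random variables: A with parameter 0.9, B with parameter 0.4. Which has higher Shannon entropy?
B

For binary distributions, entropy is maximized at p=0.5 and decreases as p moves toward 0 or 1.

H(A) = H(0.9) = 0.4690 bits
H(B) = H(0.4) = 0.9710 bits

Distribution B (p=0.4) is closer to uniform (p=0.5), so it has higher entropy.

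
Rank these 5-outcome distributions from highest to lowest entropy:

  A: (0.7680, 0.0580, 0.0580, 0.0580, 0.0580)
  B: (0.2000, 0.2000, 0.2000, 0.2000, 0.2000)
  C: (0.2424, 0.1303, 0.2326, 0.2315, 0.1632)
B > C > A

Key insight: Entropy is maximized by uniform distributions and minimized by concentrated distributions.

- Uniform distributions have maximum entropy log₂(5) = 2.3219 bits
- The more "peaked" or concentrated a distribution, the lower its entropy

Entropies:
  H(A) = 1.2455 bits
  H(B) = 2.3219 bits
  H(C) = 2.2836 bits

Ranking: B > C > A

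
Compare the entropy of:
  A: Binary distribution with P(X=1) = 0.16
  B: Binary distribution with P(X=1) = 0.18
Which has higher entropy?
B

For binary distributions, entropy is maximized at p=0.5 and decreases as p moves toward 0 or 1.

H(A) = H(0.16) = 0.6343 bits
H(B) = H(0.18) = 0.6801 bits

Distribution B (p=0.18) is closer to uniform (p=0.5), so it has higher entropy.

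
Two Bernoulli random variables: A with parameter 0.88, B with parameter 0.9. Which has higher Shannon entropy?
A

For binary distributions, entropy is maximized at p=0.5 and decreases as p moves toward 0 or 1.

H(A) = H(0.88) = 0.5294 bits
H(B) = H(0.9) = 0.4690 bits

Distribution A (p=0.88) is closer to uniform (p=0.5), so it has higher entropy.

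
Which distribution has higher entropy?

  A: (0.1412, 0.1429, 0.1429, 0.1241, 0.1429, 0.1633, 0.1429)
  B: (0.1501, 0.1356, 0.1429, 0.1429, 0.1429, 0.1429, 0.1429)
B

Both distributions are close to uniform, making this a harder comparison.

H(A) = 2.8035 bits
H(B) = 2.8068 bits

The distribution closer to uniform has higher entropy.
Answer: B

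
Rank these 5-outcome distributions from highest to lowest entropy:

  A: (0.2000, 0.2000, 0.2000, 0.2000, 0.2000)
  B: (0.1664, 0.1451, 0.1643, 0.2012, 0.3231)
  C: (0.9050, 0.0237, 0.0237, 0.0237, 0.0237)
A > B > C

Key insight: Entropy is maximized by uniform distributions and minimized by concentrated distributions.

- Uniform distributions have maximum entropy log₂(5) = 2.3219 bits
- The more "peaked" or concentrated a distribution, the lower its entropy

Entropies:
  H(A) = 2.3219 bits
  H(B) = 2.2547 bits
  H(C) = 0.6429 bits

Ranking: A > B > C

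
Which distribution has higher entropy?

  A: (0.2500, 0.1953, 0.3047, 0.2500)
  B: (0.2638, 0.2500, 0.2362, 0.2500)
B

Both distributions are close to uniform, making this a harder comparison.

H(A) = 1.9826 bits
H(B) = 1.9989 bits

The distribution closer to uniform has higher entropy.
Answer: B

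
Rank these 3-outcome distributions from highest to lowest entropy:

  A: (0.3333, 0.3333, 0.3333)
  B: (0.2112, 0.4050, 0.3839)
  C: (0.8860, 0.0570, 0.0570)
A > B > C

Key insight: Entropy is maximized by uniform distributions and minimized by concentrated distributions.

- Uniform distributions have maximum entropy log₂(3) = 1.5850 bits
- The more "peaked" or concentrated a distribution, the lower its entropy

Entropies:
  H(A) = 1.5850 bits
  H(B) = 1.5321 bits
  H(C) = 0.6259 bits

Ranking: A > B > C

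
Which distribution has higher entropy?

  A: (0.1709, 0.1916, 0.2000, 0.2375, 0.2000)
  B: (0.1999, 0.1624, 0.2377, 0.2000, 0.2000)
A

Both distributions are close to uniform, making this a harder comparison.

H(A) = 2.3137 bits
H(B) = 2.3116 bits

The distribution closer to uniform has higher entropy.
Answer: A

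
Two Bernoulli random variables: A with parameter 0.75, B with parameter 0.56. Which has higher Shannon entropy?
B

For binary distributions, entropy is maximized at p=0.5 and decreases as p moves toward 0 or 1.

H(A) = H(0.75) = 0.8113 bits
H(B) = H(0.56) = 0.9896 bits

Distribution B (p=0.56) is closer to uniform (p=0.5), so it has higher entropy.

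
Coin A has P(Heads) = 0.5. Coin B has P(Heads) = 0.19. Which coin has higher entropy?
A

For binary distributions, entropy is maximized at p=0.5 and decreases as p moves toward 0 or 1.

H(A) = H(0.5) = 1.0000 bits
H(B) = H(0.19) = 0.7015 bits

Distribution A (p=0.5) is closer to uniform (p=0.5), so it has higher entropy.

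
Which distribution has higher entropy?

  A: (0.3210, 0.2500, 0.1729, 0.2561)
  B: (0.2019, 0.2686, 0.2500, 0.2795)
B

Both distributions are close to uniform, making this a harder comparison.

H(A) = 1.9673 bits
H(B) = 1.9895 bits

The distribution closer to uniform has higher entropy.
Answer: B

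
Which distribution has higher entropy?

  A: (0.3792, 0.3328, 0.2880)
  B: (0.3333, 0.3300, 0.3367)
B

Both distributions are close to uniform, making this a harder comparison.

H(A) = 1.5760 bits
H(B) = 1.5849 bits

The distribution closer to uniform has higher entropy.
Answer: B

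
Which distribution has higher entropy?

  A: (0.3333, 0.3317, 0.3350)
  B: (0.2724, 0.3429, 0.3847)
A

Both distributions are close to uniform, making this a harder comparison.

H(A) = 1.5850 bits
H(B) = 1.5707 bits

The distribution closer to uniform has higher entropy.
Answer: A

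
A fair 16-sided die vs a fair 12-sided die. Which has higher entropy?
16-sided die

Both are uniform distributions; for uniform over n outcomes, H = log₂(n). H(16-sided) = log₂(16) = 4.000 bits and H(12-sided) = log₂(12) = 3.585 bits. More outcomes in a uniform distribution means higher entropy.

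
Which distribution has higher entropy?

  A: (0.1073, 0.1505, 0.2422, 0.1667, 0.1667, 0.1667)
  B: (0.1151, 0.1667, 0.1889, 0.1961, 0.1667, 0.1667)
B

Both distributions are close to uniform, making this a harder comparison.

H(A) = 2.5447 bits
H(B) = 2.5664 bits

The distribution closer to uniform has higher entropy.
Answer: B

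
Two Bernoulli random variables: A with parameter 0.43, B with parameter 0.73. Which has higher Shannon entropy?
A

For binary distributions, entropy is maximized at p=0.5 and decreases as p moves toward 0 or 1.

H(A) = H(0.43) = 0.9858 bits
H(B) = H(0.73) = 0.8415 bits

Distribution A (p=0.43) is closer to uniform (p=0.5), so it has higher entropy.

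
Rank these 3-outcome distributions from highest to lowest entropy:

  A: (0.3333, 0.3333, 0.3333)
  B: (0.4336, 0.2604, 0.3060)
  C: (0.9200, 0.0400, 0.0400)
A > B > C

Key insight: Entropy is maximized by uniform distributions and minimized by concentrated distributions.

- Uniform distributions have maximum entropy log₂(3) = 1.5850 bits
- The more "peaked" or concentrated a distribution, the lower its entropy

Entropies:
  H(A) = 1.5850 bits
  H(B) = 1.5510 bits
  H(C) = 0.4822 bits

Ranking: A > B > C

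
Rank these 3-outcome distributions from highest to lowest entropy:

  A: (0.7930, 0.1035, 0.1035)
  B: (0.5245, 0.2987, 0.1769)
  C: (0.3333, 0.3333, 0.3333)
C > B > A

Key insight: Entropy is maximized by uniform distributions and minimized by concentrated distributions.

- Uniform distributions have maximum entropy log₂(3) = 1.5850 bits
- The more "peaked" or concentrated a distribution, the lower its entropy

Entropies:
  H(A) = 0.9427 bits
  H(B) = 1.4510 bits
  H(C) = 1.5850 bits

Ranking: C > B > A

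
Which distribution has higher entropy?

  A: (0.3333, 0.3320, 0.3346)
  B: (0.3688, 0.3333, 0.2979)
A

Both distributions are close to uniform, making this a harder comparison.

H(A) = 1.5850 bits
H(B) = 1.5795 bits

The distribution closer to uniform has higher entropy.
Answer: A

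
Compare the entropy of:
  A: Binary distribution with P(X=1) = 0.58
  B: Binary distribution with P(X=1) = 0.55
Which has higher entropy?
B

For binary distributions, entropy is maximized at p=0.5 and decreases as p moves toward 0 or 1.

H(A) = H(0.58) = 0.9815 bits
H(B) = H(0.55) = 0.9928 bits

Distribution B (p=0.55) is closer to uniform (p=0.5), so it has higher entropy.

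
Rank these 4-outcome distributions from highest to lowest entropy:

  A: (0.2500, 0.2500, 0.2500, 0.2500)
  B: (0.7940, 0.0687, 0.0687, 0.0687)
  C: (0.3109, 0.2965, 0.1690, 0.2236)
A > C > B

Key insight: Entropy is maximized by uniform distributions and minimized by concentrated distributions.

- Uniform distributions have maximum entropy log₂(4) = 2.0000 bits
- The more "peaked" or concentrated a distribution, the lower its entropy

Entropies:
  H(A) = 2.0000 bits
  H(B) = 1.0603 bits
  H(C) = 1.9607 bits

Ranking: A > C > B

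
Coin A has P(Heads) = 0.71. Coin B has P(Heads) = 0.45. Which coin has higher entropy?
B

For binary distributions, entropy is maximized at p=0.5 and decreases as p moves toward 0 or 1.

H(A) = H(0.71) = 0.8687 bits
H(B) = H(0.45) = 0.9928 bits

Distribution B (p=0.45) is closer to uniform (p=0.5), so it has higher entropy.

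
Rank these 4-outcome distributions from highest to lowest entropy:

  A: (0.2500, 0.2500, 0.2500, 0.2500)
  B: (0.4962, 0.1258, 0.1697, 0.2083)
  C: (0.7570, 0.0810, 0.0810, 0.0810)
A > B > C

Key insight: Entropy is maximized by uniform distributions and minimized by concentrated distributions.

- Uniform distributions have maximum entropy log₂(4) = 2.0000 bits
- The more "peaked" or concentrated a distribution, the lower its entropy

Entropies:
  H(A) = 2.0000 bits
  H(B) = 1.7836 bits
  H(C) = 1.1851 bits

Ranking: A > B > C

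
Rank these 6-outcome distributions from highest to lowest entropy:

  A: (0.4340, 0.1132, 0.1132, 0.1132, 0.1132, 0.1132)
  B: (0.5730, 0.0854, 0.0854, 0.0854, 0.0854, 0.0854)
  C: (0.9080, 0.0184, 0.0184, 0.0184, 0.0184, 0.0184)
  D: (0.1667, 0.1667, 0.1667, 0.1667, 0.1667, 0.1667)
D > A > B > C

Key insight: Entropy is maximized by uniform distributions and minimized by concentrated distributions.

Entropies:
  H(A) = 2.3016 bits
  H(B) = 1.9760 bits
  H(C) = 0.6567 bits
  H(D) = 2.5850 bits

Ranking: D > A > B > C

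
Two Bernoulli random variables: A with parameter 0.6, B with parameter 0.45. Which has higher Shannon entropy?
B

For binary distributions, entropy is maximized at p=0.5 and decreases as p moves toward 0 or 1.

H(A) = H(0.6) = 0.9710 bits
H(B) = H(0.45) = 0.9928 bits

Distribution B (p=0.45) is closer to uniform (p=0.5), so it has higher entropy.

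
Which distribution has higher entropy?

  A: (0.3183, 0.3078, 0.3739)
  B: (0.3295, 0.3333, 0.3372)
B

Both distributions are close to uniform, making this a harder comparison.

H(A) = 1.5796 bits
H(B) = 1.5849 bits

The distribution closer to uniform has higher entropy.
Answer: B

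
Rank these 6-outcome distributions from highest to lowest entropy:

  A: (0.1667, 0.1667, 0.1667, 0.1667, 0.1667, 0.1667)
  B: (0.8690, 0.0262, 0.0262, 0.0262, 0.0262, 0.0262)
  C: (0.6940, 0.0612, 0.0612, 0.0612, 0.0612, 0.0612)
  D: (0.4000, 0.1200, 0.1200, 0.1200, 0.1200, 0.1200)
A > D > C > B

Key insight: Entropy is maximized by uniform distributions and minimized by concentrated distributions.

Entropies:
  H(A) = 2.5850 bits
  H(B) = 0.8643 bits
  H(C) = 1.5990 bits
  H(D) = 2.3641 bits

Ranking: A > D > C > B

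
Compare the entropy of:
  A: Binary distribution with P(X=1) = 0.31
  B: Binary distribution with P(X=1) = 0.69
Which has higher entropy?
Equal

For binary distributions, entropy is maximized at p=0.5 and decreases as p moves toward 0 or 1.

H(A) = H(0.31) = 0.8932 bits
H(B) = H(0.69) = 0.8932 bits

Both distributions are equally far from uniform (|0.31-0.5| = |0.69-0.5|), so they have the same entropy.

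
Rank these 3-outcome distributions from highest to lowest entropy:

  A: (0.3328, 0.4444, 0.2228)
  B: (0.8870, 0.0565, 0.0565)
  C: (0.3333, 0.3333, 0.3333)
C > A > B

Key insight: Entropy is maximized by uniform distributions and minimized by concentrated distributions.

- Uniform distributions have maximum entropy log₂(3) = 1.5850 bits
- The more "peaked" or concentrated a distribution, the lower its entropy

Entropies:
  H(A) = 1.5309 bits
  H(B) = 0.6219 bits
  H(C) = 1.5850 bits

Ranking: C > A > B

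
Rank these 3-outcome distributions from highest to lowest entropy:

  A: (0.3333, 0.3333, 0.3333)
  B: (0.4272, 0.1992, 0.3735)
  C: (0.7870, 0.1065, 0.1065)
A > B > C

Key insight: Entropy is maximized by uniform distributions and minimized by concentrated distributions.

- Uniform distributions have maximum entropy log₂(3) = 1.5850 bits
- The more "peaked" or concentrated a distribution, the lower its entropy

Entropies:
  H(A) = 1.5850 bits
  H(B) = 1.5186 bits
  H(C) = 0.9602 bits

Ranking: A > B > C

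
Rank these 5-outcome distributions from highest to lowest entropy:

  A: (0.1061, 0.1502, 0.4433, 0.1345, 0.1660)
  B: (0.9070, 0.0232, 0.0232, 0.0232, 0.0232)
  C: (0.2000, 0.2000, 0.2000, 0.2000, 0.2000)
C > A > B

Key insight: Entropy is maximized by uniform distributions and minimized by concentrated distributions.

- Uniform distributions have maximum entropy log₂(5) = 2.3219 bits
- The more "peaked" or concentrated a distribution, the lower its entropy

Entropies:
  H(A) = 2.0937 bits
  H(B) = 0.6324 bits
  H(C) = 2.3219 bits

Ranking: C > A > B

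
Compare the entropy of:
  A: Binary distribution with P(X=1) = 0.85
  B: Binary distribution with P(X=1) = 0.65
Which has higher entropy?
B

For binary distributions, entropy is maximized at p=0.5 and decreases as p moves toward 0 or 1.

H(A) = H(0.85) = 0.6098 bits
H(B) = H(0.65) = 0.9341 bits

Distribution B (p=0.65) is closer to uniform (p=0.5), so it has higher entropy.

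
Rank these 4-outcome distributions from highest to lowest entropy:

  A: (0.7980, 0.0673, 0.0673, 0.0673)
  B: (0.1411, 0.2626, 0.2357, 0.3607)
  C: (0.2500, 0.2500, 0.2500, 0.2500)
C > B > A

Key insight: Entropy is maximized by uniform distributions and minimized by concentrated distributions.

- Uniform distributions have maximum entropy log₂(4) = 2.0000 bits
- The more "peaked" or concentrated a distribution, the lower its entropy

Entropies:
  H(A) = 1.0461 bits
  H(B) = 1.9272 bits
  H(C) = 2.0000 bits

Ranking: C > B > A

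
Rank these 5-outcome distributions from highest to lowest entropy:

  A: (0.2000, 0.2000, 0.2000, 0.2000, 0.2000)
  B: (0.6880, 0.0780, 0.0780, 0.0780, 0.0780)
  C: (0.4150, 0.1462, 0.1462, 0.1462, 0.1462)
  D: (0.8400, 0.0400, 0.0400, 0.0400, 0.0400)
A > C > B > D

Key insight: Entropy is maximized by uniform distributions and minimized by concentrated distributions.

Entropies:
  H(A) = 2.3219 bits
  H(B) = 1.5195 bits
  H(C) = 2.1491 bits
  H(D) = 0.9543 bits

Ranking: A > C > B > D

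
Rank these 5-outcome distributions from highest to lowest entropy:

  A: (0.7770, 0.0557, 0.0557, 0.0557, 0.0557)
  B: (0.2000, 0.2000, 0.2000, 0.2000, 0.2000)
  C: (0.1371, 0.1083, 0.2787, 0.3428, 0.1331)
B > C > A

Key insight: Entropy is maximized by uniform distributions and minimized by concentrated distributions.

- Uniform distributions have maximum entropy log₂(5) = 2.3219 bits
- The more "peaked" or concentrated a distribution, the lower its entropy

Entropies:
  H(A) = 1.2116 bits
  H(B) = 2.3219 bits
  H(C) = 2.1708 bits

Ranking: B > C > A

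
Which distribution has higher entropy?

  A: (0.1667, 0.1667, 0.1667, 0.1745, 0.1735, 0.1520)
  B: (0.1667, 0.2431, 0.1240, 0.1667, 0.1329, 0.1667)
A

Both distributions are close to uniform, making this a harder comparison.

H(A) = 2.5835 bits
H(B) = 2.5488 bits

The distribution closer to uniform has higher entropy.
Answer: A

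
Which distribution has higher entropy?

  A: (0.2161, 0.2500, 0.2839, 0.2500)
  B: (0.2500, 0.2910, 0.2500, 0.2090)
A

Both distributions are close to uniform, making this a harder comparison.

H(A) = 1.9933 bits
H(B) = 1.9903 bits

The distribution closer to uniform has higher entropy.
Answer: A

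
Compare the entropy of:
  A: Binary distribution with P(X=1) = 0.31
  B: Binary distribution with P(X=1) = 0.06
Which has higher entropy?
A

For binary distributions, entropy is maximized at p=0.5 and decreases as p moves toward 0 or 1.

H(A) = H(0.31) = 0.8932 bits
H(B) = H(0.06) = 0.3274 bits

Distribution A (p=0.31) is closer to uniform (p=0.5), so it has higher entropy.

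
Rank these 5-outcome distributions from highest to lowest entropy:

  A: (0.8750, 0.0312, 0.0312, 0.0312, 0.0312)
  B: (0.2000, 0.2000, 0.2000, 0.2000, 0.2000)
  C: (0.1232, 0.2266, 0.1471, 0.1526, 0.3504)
B > C > A

Key insight: Entropy is maximized by uniform distributions and minimized by concentrated distributions.

- Uniform distributions have maximum entropy log₂(5) = 2.3219 bits
- The more "peaked" or concentrated a distribution, the lower its entropy

Entropies:
  H(A) = 0.7936 bits
  H(B) = 2.3219 bits
  H(C) = 2.2084 bits

Ranking: B > C > A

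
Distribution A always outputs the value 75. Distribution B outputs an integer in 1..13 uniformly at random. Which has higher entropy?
B

A is deterministic, so H(A) = 0. B is uniform over 13 outcomes, so H(B) = log₂(13) = 3.700 bits. Any distribution with genuine randomness has higher entropy than a deterministic one.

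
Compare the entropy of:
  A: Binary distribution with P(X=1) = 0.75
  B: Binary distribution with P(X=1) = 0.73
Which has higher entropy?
B

For binary distributions, entropy is maximized at p=0.5 and decreases as p moves toward 0 or 1.

H(A) = H(0.75) = 0.8113 bits
H(B) = H(0.73) = 0.8415 bits

Distribution B (p=0.73) is closer to uniform (p=0.5), so it has higher entropy.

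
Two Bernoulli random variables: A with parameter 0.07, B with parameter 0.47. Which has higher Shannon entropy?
B

For binary distributions, entropy is maximized at p=0.5 and decreases as p moves toward 0 or 1.

H(A) = H(0.07) = 0.3659 bits
H(B) = H(0.47) = 0.9974 bits

Distribution B (p=0.47) is closer to uniform (p=0.5), so it has higher entropy.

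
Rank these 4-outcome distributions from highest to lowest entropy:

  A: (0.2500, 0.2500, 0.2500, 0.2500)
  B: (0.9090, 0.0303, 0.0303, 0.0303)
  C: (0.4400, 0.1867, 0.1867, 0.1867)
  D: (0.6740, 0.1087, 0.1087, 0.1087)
A > C > D > B

Key insight: Entropy is maximized by uniform distributions and minimized by concentrated distributions.

Entropies:
  H(A) = 2.0000 bits
  H(B) = 0.5840 bits
  H(C) = 1.8772 bits
  H(D) = 1.4275 bits

Ranking: A > C > D > B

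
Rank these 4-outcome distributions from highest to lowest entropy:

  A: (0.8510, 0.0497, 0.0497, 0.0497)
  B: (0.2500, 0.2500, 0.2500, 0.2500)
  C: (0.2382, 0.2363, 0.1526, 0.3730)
B > C > A

Key insight: Entropy is maximized by uniform distributions and minimized by concentrated distributions.

- Uniform distributions have maximum entropy log₂(4) = 2.0000 bits
- The more "peaked" or concentrated a distribution, the lower its entropy

Entropies:
  H(A) = 0.8435 bits
  H(B) = 2.0000 bits
  H(C) = 1.9293 bits

Ranking: B > C > A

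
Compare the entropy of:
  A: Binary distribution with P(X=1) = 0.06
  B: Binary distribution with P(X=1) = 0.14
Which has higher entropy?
B

For binary distributions, entropy is maximized at p=0.5 and decreases as p moves toward 0 or 1.

H(A) = H(0.06) = 0.3274 bits
H(B) = H(0.14) = 0.5842 bits

Distribution B (p=0.14) is closer to uniform (p=0.5), so it has higher entropy.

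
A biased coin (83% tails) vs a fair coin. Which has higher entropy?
Fair coin

The fair coin is uniform (p=0.5), maximizing binary entropy at 1 bit. The biased coin has H(0.83) ≈ 0.658 bits — its outcome is more predictable, so its entropy is lower.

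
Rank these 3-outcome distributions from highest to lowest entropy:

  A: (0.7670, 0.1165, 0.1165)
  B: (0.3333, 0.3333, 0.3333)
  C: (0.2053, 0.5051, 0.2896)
B > C > A

Key insight: Entropy is maximized by uniform distributions and minimized by concentrated distributions.

- Uniform distributions have maximum entropy log₂(3) = 1.5850 bits
- The more "peaked" or concentrated a distribution, the lower its entropy

Entropies:
  H(A) = 1.0162 bits
  H(B) = 1.5850 bits
  H(C) = 1.4844 bits

Ranking: B > C > A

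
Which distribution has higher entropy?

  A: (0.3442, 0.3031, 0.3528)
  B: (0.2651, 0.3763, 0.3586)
A

Both distributions are close to uniform, making this a harder comparison.

H(A) = 1.5819 bits
H(B) = 1.5690 bits

The distribution closer to uniform has higher entropy.
Answer: A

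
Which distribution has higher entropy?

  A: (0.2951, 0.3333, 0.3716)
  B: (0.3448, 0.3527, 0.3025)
B

Both distributions are close to uniform, making this a harder comparison.

H(A) = 1.5786 bits
H(B) = 1.5818 bits

The distribution closer to uniform has higher entropy.
Answer: B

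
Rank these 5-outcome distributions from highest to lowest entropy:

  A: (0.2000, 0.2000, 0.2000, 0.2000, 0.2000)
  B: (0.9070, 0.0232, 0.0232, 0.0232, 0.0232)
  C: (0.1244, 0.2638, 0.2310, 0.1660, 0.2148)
A > C > B

Key insight: Entropy is maximized by uniform distributions and minimized by concentrated distributions.

- Uniform distributions have maximum entropy log₂(5) = 2.3219 bits
- The more "peaked" or concentrated a distribution, the lower its entropy

Entropies:
  H(A) = 2.3219 bits
  H(B) = 0.6324 bits
  H(C) = 2.2762 bits

Ranking: A > C > B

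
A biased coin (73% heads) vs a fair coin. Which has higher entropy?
Fair coin

The fair coin is uniform (p=0.5), maximizing binary entropy at 1 bit. The biased coin has H(0.73) ≈ 0.841 bits — its outcome is more predictable, so its entropy is lower.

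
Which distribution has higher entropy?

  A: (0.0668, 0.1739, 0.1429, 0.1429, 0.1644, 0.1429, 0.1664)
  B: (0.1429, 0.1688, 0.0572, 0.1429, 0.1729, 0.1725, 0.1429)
A

Both distributions are close to uniform, making this a harder comparison.

H(A) = 2.7614 bits
H(B) = 2.7477 bits

The distribution closer to uniform has higher entropy.
Answer: A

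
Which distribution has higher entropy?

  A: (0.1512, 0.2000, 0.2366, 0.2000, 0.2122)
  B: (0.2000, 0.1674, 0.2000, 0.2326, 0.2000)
B

Both distributions are close to uniform, making this a harder comparison.

H(A) = 2.3074 bits
H(B) = 2.3142 bits

The distribution closer to uniform has higher entropy.
Answer: B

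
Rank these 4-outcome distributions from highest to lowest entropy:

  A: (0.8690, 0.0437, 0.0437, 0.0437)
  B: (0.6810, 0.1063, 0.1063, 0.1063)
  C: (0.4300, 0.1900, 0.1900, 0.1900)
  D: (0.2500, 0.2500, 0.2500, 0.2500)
D > C > B > A

Key insight: Entropy is maximized by uniform distributions and minimized by concentrated distributions.

Entropies:
  H(A) = 0.7678 bits
  H(B) = 1.4089 bits
  H(C) = 1.8892 bits
  H(D) = 2.0000 bits

Ranking: D > C > B > A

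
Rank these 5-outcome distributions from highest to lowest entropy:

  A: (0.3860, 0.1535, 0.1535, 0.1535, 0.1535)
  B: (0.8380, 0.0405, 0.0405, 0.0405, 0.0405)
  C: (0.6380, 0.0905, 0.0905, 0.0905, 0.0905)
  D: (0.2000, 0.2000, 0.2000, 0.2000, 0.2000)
D > A > C > B

Key insight: Entropy is maximized by uniform distributions and minimized by concentrated distributions.

Entropies:
  H(A) = 2.1902 bits
  H(B) = 0.9631 bits
  H(C) = 1.6683 bits
  H(D) = 2.3219 bits

Ranking: D > A > C > B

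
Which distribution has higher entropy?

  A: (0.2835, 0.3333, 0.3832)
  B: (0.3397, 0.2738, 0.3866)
A

Both distributions are close to uniform, making this a harder comparison.

H(A) = 1.5742 bits
H(B) = 1.5709 bits

The distribution closer to uniform has higher entropy.
Answer: A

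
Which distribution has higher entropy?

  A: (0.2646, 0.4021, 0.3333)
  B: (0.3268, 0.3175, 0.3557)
B

Both distributions are close to uniform, making this a harder comparison.

H(A) = 1.5643 bits
H(B) = 1.5833 bits

The distribution closer to uniform has higher entropy.
Answer: B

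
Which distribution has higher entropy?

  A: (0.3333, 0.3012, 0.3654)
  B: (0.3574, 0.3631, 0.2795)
A

Both distributions are close to uniform, making this a harder comparison.

H(A) = 1.5805 bits
H(B) = 1.5752 bits

The distribution closer to uniform has higher entropy.
Answer: A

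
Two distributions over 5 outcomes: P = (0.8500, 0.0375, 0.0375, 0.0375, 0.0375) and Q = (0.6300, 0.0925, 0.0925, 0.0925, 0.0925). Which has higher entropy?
Q

P is highly concentrated on one outcome (85%), making it nearly deterministic. Q spreads its mass more evenly (max 63%). The more spread-out distribution has higher entropy: H(P) ≈ 0.910 bits, H(Q) ≈ 1.691 bits.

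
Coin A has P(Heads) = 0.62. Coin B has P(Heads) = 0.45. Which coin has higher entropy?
B

For binary distributions, entropy is maximized at p=0.5 and decreases as p moves toward 0 or 1.

H(A) = H(0.62) = 0.9580 bits
H(B) = H(0.45) = 0.9928 bits

Distribution B (p=0.45) is closer to uniform (p=0.5), so it has higher entropy.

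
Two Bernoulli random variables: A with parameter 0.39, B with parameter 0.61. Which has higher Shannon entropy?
Equal

For binary distributions, entropy is maximized at p=0.5 and decreases as p moves toward 0 or 1.

H(A) = H(0.39) = 0.9648 bits
H(B) = H(0.61) = 0.9648 bits

Both distributions are equally far from uniform (|0.39-0.5| = |0.61-0.5|), so they have the same entropy.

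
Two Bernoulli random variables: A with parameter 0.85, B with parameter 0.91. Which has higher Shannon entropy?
A

For binary distributions, entropy is maximized at p=0.5 and decreases as p moves toward 0 or 1.

H(A) = H(0.85) = 0.6098 bits
H(B) = H(0.91) = 0.4365 bits

Distribution A (p=0.85) is closer to uniform (p=0.5), so it has higher entropy.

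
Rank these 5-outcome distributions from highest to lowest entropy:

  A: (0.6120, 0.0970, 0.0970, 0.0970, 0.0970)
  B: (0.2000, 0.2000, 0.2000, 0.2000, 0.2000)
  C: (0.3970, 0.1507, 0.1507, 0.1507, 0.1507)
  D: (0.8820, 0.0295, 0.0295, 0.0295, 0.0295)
B > C > A > D

Key insight: Entropy is maximized by uniform distributions and minimized by concentrated distributions.

Entropies:
  H(A) = 1.7395 bits
  H(B) = 2.3219 bits
  H(C) = 2.1752 bits
  H(D) = 0.7596 bits

Ranking: B > C > A > D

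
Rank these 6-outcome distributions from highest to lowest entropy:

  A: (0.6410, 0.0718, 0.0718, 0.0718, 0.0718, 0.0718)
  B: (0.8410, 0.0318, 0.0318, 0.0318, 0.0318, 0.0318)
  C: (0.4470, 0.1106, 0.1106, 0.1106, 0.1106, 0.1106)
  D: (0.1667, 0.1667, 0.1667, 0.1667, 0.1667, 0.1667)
D > C > A > B

Key insight: Entropy is maximized by uniform distributions and minimized by concentrated distributions.

Entropies:
  H(A) = 1.7754 bits
  H(B) = 1.0011 bits
  H(C) = 2.2759 bits
  H(D) = 2.5850 bits

Ranking: D > C > A > B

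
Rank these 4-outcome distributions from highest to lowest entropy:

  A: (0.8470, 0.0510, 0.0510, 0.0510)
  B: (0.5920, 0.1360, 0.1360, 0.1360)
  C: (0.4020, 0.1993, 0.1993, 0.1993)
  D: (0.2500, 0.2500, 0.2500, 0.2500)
D > C > B > A

Key insight: Entropy is maximized by uniform distributions and minimized by concentrated distributions.

Entropies:
  H(A) = 0.8598 bits
  H(B) = 1.6221 bits
  H(C) = 1.9199 bits
  H(D) = 2.0000 bits

Ranking: D > C > B > A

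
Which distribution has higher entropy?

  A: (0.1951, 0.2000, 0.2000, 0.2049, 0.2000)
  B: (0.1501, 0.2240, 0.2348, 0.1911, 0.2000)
A

Both distributions are close to uniform, making this a harder comparison.

H(A) = 2.3218 bits
H(B) = 2.3056 bits

The distribution closer to uniform has higher entropy.
Answer: A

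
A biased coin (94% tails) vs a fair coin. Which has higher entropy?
Fair coin

The fair coin is uniform (p=0.5), maximizing binary entropy at 1 bit. The biased coin has H(0.94) ≈ 0.327 bits — its outcome is more predictable, so its entropy is lower.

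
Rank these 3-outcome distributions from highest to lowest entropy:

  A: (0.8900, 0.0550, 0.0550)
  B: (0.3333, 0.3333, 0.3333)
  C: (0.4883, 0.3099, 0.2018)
B > C > A

Key insight: Entropy is maximized by uniform distributions and minimized by concentrated distributions.

- Uniform distributions have maximum entropy log₂(3) = 1.5850 bits
- The more "peaked" or concentrated a distribution, the lower its entropy

Entropies:
  H(A) = 0.6099 bits
  H(B) = 1.5850 bits
  H(C) = 1.4947 bits

Ranking: B > C > A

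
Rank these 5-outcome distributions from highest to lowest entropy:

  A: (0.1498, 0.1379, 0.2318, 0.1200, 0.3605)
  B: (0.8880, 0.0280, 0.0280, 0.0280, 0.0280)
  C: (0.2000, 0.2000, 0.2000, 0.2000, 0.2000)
C > A > B

Key insight: Entropy is maximized by uniform distributions and minimized by concentrated distributions.

- Uniform distributions have maximum entropy log₂(5) = 2.3219 bits
- The more "peaked" or concentrated a distribution, the lower its entropy

Entropies:
  H(A) = 2.1910 bits
  H(B) = 0.7299 bits
  H(C) = 2.3219 bits

Ranking: C > A > B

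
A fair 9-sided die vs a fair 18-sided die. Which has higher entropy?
18-sided die

Both are uniform distributions; for uniform over n outcomes, H = log₂(n). H(9-sided) = log₂(9) = 3.170 bits and H(18-sided) = log₂(18) = 4.170 bits. More outcomes in a uniform distribution means higher entropy.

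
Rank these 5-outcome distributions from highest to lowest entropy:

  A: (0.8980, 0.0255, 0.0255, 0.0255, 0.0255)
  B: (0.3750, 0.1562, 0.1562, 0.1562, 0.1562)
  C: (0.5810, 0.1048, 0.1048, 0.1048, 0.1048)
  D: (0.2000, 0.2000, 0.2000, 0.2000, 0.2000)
D > B > C > A

Key insight: Entropy is maximized by uniform distributions and minimized by concentrated distributions.

Entropies:
  H(A) = 0.6793 bits
  H(B) = 2.2044 bits
  H(C) = 1.8190 bits
  H(D) = 2.3219 bits

Ranking: D > B > C > A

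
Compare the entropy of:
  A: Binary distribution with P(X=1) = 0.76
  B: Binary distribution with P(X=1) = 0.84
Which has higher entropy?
A

For binary distributions, entropy is maximized at p=0.5 and decreases as p moves toward 0 or 1.

H(A) = H(0.76) = 0.7950 bits
H(B) = H(0.84) = 0.6343 bits

Distribution A (p=0.76) is closer to uniform (p=0.5), so it has higher entropy.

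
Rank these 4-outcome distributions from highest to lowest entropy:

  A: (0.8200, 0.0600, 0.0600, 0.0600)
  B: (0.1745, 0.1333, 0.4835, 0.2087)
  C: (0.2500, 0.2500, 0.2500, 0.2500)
C > B > A

Key insight: Entropy is maximized by uniform distributions and minimized by concentrated distributions.

- Uniform distributions have maximum entropy log₂(4) = 2.0000 bits
- The more "peaked" or concentrated a distribution, the lower its entropy

Entropies:
  H(A) = 0.9654 bits
  H(B) = 1.8057 bits
  H(C) = 2.0000 bits

Ranking: C > B > A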